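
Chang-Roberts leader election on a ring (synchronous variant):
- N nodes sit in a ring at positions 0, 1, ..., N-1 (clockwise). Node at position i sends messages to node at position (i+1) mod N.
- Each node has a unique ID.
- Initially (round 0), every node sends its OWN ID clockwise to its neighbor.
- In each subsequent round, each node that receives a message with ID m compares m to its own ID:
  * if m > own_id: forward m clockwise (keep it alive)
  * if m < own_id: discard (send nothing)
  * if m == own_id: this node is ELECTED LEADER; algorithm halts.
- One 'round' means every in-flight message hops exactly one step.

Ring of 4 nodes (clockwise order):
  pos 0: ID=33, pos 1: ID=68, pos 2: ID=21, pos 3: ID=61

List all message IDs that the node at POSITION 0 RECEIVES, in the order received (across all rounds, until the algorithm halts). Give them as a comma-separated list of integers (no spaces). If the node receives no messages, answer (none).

Round 1: pos1(id68) recv 33: drop; pos2(id21) recv 68: fwd; pos3(id61) recv 21: drop; pos0(id33) recv 61: fwd
Round 2: pos3(id61) recv 68: fwd; pos1(id68) recv 61: drop
Round 3: pos0(id33) recv 68: fwd
Round 4: pos1(id68) recv 68: ELECTED

Answer: 61,68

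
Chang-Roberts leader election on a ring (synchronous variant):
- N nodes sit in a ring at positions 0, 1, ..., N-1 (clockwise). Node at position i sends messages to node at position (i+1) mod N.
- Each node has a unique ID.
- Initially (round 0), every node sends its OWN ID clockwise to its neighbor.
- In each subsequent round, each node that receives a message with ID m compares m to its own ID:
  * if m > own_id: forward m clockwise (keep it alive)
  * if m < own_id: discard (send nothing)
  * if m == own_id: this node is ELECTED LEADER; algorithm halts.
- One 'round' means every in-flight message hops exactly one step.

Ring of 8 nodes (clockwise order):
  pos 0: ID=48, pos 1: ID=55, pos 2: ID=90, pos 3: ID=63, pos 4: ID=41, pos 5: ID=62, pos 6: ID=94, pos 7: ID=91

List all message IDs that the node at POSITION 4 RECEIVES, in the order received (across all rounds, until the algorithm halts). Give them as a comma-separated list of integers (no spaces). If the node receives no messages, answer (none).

Round 1: pos1(id55) recv 48: drop; pos2(id90) recv 55: drop; pos3(id63) recv 90: fwd; pos4(id41) recv 63: fwd; pos5(id62) recv 41: drop; pos6(id94) recv 62: drop; pos7(id91) recv 94: fwd; pos0(id48) recv 91: fwd
Round 2: pos4(id41) recv 90: fwd; pos5(id62) recv 63: fwd; pos0(id48) recv 94: fwd; pos1(id55) recv 91: fwd
Round 3: pos5(id62) recv 90: fwd; pos6(id94) recv 63: drop; pos1(id55) recv 94: fwd; pos2(id90) recv 91: fwd
Round 4: pos6(id94) recv 90: drop; pos2(id90) recv 94: fwd; pos3(id63) recv 91: fwd
Round 5: pos3(id63) recv 94: fwd; pos4(id41) recv 91: fwd
Round 6: pos4(id41) recv 94: fwd; pos5(id62) recv 91: fwd
Round 7: pos5(id62) recv 94: fwd; pos6(id94) recv 91: drop
Round 8: pos6(id94) recv 94: ELECTED

Answer: 63,90,91,94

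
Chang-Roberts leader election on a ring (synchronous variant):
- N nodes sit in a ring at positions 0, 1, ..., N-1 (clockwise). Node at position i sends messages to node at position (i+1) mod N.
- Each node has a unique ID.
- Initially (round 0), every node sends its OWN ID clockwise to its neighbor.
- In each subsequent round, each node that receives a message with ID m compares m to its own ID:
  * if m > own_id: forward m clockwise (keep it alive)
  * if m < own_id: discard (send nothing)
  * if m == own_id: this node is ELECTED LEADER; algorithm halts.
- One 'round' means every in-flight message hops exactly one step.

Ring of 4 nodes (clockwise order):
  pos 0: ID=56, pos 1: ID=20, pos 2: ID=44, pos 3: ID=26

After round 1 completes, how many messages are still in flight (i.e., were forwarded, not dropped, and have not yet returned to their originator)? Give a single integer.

Answer: 2

Derivation:
Round 1: pos1(id20) recv 56: fwd; pos2(id44) recv 20: drop; pos3(id26) recv 44: fwd; pos0(id56) recv 26: drop
After round 1: 2 messages still in flight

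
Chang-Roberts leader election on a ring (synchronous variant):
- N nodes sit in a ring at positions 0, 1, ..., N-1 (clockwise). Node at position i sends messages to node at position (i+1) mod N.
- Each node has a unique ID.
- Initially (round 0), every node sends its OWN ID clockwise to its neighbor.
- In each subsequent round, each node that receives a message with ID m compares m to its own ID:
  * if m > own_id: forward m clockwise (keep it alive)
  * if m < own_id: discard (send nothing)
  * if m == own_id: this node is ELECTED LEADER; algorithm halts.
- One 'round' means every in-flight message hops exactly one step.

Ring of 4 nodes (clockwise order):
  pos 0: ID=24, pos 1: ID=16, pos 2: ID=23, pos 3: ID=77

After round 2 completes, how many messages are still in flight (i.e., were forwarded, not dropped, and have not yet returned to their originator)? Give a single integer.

Answer: 2

Derivation:
Round 1: pos1(id16) recv 24: fwd; pos2(id23) recv 16: drop; pos3(id77) recv 23: drop; pos0(id24) recv 77: fwd
Round 2: pos2(id23) recv 24: fwd; pos1(id16) recv 77: fwd
After round 2: 2 messages still in flight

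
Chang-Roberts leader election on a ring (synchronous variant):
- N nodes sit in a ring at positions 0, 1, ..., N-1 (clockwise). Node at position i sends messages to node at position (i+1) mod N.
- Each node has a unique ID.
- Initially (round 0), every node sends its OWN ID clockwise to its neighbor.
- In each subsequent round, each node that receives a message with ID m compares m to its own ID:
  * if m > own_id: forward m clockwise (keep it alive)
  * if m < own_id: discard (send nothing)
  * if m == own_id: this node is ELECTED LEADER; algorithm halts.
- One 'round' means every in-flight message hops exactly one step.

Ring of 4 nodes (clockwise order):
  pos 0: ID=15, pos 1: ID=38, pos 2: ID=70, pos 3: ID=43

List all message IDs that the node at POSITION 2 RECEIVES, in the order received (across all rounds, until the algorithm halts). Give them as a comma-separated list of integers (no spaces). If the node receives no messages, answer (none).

Round 1: pos1(id38) recv 15: drop; pos2(id70) recv 38: drop; pos3(id43) recv 70: fwd; pos0(id15) recv 43: fwd
Round 2: pos0(id15) recv 70: fwd; pos1(id38) recv 43: fwd
Round 3: pos1(id38) recv 70: fwd; pos2(id70) recv 43: drop
Round 4: pos2(id70) recv 70: ELECTED

Answer: 38,43,70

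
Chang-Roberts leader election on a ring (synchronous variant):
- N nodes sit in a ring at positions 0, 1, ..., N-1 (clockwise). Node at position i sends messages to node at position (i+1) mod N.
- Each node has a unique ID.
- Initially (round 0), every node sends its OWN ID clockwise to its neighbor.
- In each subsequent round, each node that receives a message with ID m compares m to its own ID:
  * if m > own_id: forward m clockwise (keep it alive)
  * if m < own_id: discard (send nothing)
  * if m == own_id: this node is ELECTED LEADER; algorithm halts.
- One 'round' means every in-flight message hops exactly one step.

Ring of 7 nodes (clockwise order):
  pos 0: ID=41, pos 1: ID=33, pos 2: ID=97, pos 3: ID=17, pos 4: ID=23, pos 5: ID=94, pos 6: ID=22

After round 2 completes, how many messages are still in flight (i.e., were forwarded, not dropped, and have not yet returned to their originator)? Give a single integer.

Round 1: pos1(id33) recv 41: fwd; pos2(id97) recv 33: drop; pos3(id17) recv 97: fwd; pos4(id23) recv 17: drop; pos5(id94) recv 23: drop; pos6(id22) recv 94: fwd; pos0(id41) recv 22: drop
Round 2: pos2(id97) recv 41: drop; pos4(id23) recv 97: fwd; pos0(id41) recv 94: fwd
After round 2: 2 messages still in flight

Answer: 2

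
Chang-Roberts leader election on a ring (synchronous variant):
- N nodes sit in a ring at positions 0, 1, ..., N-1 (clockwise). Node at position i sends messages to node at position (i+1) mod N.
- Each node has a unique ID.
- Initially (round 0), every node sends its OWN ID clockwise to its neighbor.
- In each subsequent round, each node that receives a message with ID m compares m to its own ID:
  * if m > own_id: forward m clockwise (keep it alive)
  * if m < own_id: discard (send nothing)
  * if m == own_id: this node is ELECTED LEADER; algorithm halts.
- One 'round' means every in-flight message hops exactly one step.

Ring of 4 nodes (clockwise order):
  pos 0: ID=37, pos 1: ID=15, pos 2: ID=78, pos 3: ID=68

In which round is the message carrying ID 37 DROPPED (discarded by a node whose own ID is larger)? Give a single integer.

Answer: 2

Derivation:
Round 1: pos1(id15) recv 37: fwd; pos2(id78) recv 15: drop; pos3(id68) recv 78: fwd; pos0(id37) recv 68: fwd
Round 2: pos2(id78) recv 37: drop; pos0(id37) recv 78: fwd; pos1(id15) recv 68: fwd
Round 3: pos1(id15) recv 78: fwd; pos2(id78) recv 68: drop
Round 4: pos2(id78) recv 78: ELECTED
Message ID 37 originates at pos 0; dropped at pos 2 in round 2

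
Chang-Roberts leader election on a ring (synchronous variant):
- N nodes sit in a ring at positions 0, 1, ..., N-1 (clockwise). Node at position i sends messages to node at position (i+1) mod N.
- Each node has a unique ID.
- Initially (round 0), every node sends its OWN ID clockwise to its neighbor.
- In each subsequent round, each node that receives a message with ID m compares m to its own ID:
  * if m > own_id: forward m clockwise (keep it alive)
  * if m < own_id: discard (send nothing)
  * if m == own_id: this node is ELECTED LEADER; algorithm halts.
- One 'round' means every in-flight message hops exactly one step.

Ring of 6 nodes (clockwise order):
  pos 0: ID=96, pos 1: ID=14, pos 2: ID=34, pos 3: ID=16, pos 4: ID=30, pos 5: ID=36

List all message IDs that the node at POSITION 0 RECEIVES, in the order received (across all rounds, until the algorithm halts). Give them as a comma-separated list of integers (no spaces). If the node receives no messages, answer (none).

Round 1: pos1(id14) recv 96: fwd; pos2(id34) recv 14: drop; pos3(id16) recv 34: fwd; pos4(id30) recv 16: drop; pos5(id36) recv 30: drop; pos0(id96) recv 36: drop
Round 2: pos2(id34) recv 96: fwd; pos4(id30) recv 34: fwd
Round 3: pos3(id16) recv 96: fwd; pos5(id36) recv 34: drop
Round 4: pos4(id30) recv 96: fwd
Round 5: pos5(id36) recv 96: fwd
Round 6: pos0(id96) recv 96: ELECTED

Answer: 36,96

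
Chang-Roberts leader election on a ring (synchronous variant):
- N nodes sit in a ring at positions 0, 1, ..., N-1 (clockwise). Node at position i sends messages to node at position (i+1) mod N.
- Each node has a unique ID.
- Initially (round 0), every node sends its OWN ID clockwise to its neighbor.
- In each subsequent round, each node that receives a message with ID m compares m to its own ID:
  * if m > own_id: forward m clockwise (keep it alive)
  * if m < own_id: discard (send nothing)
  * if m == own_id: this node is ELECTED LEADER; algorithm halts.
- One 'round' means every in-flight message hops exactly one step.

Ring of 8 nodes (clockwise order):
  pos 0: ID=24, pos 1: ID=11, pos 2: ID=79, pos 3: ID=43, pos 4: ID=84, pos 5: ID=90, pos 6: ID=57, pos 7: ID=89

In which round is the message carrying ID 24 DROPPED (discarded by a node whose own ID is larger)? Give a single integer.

Round 1: pos1(id11) recv 24: fwd; pos2(id79) recv 11: drop; pos3(id43) recv 79: fwd; pos4(id84) recv 43: drop; pos5(id90) recv 84: drop; pos6(id57) recv 90: fwd; pos7(id89) recv 57: drop; pos0(id24) recv 89: fwd
Round 2: pos2(id79) recv 24: drop; pos4(id84) recv 79: drop; pos7(id89) recv 90: fwd; pos1(id11) recv 89: fwd
Round 3: pos0(id24) recv 90: fwd; pos2(id79) recv 89: fwd
Round 4: pos1(id11) recv 90: fwd; pos3(id43) recv 89: fwd
Round 5: pos2(id79) recv 90: fwd; pos4(id84) recv 89: fwd
Round 6: pos3(id43) recv 90: fwd; pos5(id90) recv 89: drop
Round 7: pos4(id84) recv 90: fwd
Round 8: pos5(id90) recv 90: ELECTED
Message ID 24 originates at pos 0; dropped at pos 2 in round 2

Answer: 2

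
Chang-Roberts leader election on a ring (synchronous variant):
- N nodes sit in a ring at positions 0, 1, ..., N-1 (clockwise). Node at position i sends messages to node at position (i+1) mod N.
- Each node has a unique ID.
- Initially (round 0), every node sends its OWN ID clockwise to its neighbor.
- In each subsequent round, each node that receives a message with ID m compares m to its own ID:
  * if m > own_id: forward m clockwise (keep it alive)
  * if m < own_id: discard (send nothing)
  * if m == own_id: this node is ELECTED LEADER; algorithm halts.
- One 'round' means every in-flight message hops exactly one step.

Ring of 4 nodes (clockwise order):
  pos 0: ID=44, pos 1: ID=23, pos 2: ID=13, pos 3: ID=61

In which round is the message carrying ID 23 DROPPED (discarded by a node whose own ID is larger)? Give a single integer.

Answer: 2

Derivation:
Round 1: pos1(id23) recv 44: fwd; pos2(id13) recv 23: fwd; pos3(id61) recv 13: drop; pos0(id44) recv 61: fwd
Round 2: pos2(id13) recv 44: fwd; pos3(id61) recv 23: drop; pos1(id23) recv 61: fwd
Round 3: pos3(id61) recv 44: drop; pos2(id13) recv 61: fwd
Round 4: pos3(id61) recv 61: ELECTED
Message ID 23 originates at pos 1; dropped at pos 3 in round 2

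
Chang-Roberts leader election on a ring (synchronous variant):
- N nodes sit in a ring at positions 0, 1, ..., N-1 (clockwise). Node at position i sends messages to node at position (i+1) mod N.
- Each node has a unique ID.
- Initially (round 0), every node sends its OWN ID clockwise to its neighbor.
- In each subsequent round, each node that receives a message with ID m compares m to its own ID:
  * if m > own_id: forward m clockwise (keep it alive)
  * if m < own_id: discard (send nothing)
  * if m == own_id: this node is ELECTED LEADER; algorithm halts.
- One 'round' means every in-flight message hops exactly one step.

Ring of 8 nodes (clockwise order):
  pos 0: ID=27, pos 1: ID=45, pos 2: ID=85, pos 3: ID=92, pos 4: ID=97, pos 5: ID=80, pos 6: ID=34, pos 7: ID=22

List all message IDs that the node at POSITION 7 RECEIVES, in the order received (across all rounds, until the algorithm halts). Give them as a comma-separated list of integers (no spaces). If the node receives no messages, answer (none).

Round 1: pos1(id45) recv 27: drop; pos2(id85) recv 45: drop; pos3(id92) recv 85: drop; pos4(id97) recv 92: drop; pos5(id80) recv 97: fwd; pos6(id34) recv 80: fwd; pos7(id22) recv 34: fwd; pos0(id27) recv 22: drop
Round 2: pos6(id34) recv 97: fwd; pos7(id22) recv 80: fwd; pos0(id27) recv 34: fwd
Round 3: pos7(id22) recv 97: fwd; pos0(id27) recv 80: fwd; pos1(id45) recv 34: drop
Round 4: pos0(id27) recv 97: fwd; pos1(id45) recv 80: fwd
Round 5: pos1(id45) recv 97: fwd; pos2(id85) recv 80: drop
Round 6: pos2(id85) recv 97: fwd
Round 7: pos3(id92) recv 97: fwd
Round 8: pos4(id97) recv 97: ELECTED

Answer: 34,80,97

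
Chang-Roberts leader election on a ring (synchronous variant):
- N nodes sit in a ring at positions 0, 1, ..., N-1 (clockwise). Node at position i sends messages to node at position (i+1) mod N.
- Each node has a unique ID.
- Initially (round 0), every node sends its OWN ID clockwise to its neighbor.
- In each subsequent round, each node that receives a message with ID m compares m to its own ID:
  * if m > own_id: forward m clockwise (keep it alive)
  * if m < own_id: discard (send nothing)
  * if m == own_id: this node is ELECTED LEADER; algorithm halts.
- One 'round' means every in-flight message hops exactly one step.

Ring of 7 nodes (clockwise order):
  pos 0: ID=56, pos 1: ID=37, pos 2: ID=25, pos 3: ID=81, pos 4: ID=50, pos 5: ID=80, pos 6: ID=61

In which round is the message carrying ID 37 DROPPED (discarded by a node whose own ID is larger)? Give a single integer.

Round 1: pos1(id37) recv 56: fwd; pos2(id25) recv 37: fwd; pos3(id81) recv 25: drop; pos4(id50) recv 81: fwd; pos5(id80) recv 50: drop; pos6(id61) recv 80: fwd; pos0(id56) recv 61: fwd
Round 2: pos2(id25) recv 56: fwd; pos3(id81) recv 37: drop; pos5(id80) recv 81: fwd; pos0(id56) recv 80: fwd; pos1(id37) recv 61: fwd
Round 3: pos3(id81) recv 56: drop; pos6(id61) recv 81: fwd; pos1(id37) recv 80: fwd; pos2(id25) recv 61: fwd
Round 4: pos0(id56) recv 81: fwd; pos2(id25) recv 80: fwd; pos3(id81) recv 61: drop
Round 5: pos1(id37) recv 81: fwd; pos3(id81) recv 80: drop
Round 6: pos2(id25) recv 81: fwd
Round 7: pos3(id81) recv 81: ELECTED
Message ID 37 originates at pos 1; dropped at pos 3 in round 2

Answer: 2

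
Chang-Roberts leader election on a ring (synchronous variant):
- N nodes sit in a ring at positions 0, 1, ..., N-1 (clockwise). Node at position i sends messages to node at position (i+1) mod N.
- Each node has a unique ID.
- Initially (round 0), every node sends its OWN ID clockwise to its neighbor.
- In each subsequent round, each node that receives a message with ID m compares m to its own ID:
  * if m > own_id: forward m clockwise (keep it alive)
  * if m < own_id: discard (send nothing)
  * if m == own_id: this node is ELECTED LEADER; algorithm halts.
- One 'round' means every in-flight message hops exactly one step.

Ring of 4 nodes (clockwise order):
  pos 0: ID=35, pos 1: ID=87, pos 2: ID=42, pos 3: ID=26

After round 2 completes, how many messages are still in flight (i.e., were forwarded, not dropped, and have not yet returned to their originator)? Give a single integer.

Round 1: pos1(id87) recv 35: drop; pos2(id42) recv 87: fwd; pos3(id26) recv 42: fwd; pos0(id35) recv 26: drop
Round 2: pos3(id26) recv 87: fwd; pos0(id35) recv 42: fwd
After round 2: 2 messages still in flight

Answer: 2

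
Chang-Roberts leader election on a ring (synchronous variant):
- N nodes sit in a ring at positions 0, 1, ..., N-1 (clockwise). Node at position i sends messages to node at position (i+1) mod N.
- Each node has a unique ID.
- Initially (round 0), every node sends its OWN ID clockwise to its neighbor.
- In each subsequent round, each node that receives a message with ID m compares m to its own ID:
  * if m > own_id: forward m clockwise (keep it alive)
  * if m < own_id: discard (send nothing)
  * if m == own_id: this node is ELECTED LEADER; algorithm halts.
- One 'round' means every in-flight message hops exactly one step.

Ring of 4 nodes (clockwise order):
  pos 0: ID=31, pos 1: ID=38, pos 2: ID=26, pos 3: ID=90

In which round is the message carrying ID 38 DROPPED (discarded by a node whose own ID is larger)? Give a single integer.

Answer: 2

Derivation:
Round 1: pos1(id38) recv 31: drop; pos2(id26) recv 38: fwd; pos3(id90) recv 26: drop; pos0(id31) recv 90: fwd
Round 2: pos3(id90) recv 38: drop; pos1(id38) recv 90: fwd
Round 3: pos2(id26) recv 90: fwd
Round 4: pos3(id90) recv 90: ELECTED
Message ID 38 originates at pos 1; dropped at pos 3 in round 2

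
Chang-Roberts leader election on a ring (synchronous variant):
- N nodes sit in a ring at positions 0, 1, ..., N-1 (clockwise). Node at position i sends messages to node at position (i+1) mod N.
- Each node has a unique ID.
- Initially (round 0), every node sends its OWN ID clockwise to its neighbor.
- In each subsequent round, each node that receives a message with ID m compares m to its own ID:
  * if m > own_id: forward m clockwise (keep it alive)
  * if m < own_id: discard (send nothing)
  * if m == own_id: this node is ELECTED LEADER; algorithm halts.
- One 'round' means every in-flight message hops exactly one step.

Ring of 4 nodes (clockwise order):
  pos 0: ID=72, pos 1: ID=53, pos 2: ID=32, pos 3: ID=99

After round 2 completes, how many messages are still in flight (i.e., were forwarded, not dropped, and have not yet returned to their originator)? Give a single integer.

Answer: 2

Derivation:
Round 1: pos1(id53) recv 72: fwd; pos2(id32) recv 53: fwd; pos3(id99) recv 32: drop; pos0(id72) recv 99: fwd
Round 2: pos2(id32) recv 72: fwd; pos3(id99) recv 53: drop; pos1(id53) recv 99: fwd
After round 2: 2 messages still in flight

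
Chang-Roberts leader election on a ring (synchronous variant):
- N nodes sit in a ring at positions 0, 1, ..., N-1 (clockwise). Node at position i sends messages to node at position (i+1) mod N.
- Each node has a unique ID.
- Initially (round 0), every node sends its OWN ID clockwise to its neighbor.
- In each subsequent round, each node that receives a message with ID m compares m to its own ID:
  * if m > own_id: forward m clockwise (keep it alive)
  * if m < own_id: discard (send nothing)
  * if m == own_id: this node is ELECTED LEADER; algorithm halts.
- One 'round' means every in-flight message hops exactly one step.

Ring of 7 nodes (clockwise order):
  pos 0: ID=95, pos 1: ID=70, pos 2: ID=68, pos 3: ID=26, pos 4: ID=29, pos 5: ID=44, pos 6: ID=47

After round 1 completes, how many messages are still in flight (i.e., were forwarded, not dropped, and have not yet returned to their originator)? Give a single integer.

Answer: 3

Derivation:
Round 1: pos1(id70) recv 95: fwd; pos2(id68) recv 70: fwd; pos3(id26) recv 68: fwd; pos4(id29) recv 26: drop; pos5(id44) recv 29: drop; pos6(id47) recv 44: drop; pos0(id95) recv 47: drop
After round 1: 3 messages still in flight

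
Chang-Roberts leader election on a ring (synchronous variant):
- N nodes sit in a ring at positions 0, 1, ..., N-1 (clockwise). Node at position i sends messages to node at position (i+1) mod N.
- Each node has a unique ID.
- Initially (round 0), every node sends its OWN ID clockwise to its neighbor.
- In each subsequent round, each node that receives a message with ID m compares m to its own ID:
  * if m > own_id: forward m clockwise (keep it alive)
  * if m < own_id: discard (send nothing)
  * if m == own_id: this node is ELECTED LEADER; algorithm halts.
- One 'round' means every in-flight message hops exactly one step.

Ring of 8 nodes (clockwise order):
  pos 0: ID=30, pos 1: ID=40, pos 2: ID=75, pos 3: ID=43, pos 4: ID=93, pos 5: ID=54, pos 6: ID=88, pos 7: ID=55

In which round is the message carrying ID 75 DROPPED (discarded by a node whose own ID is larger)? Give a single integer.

Round 1: pos1(id40) recv 30: drop; pos2(id75) recv 40: drop; pos3(id43) recv 75: fwd; pos4(id93) recv 43: drop; pos5(id54) recv 93: fwd; pos6(id88) recv 54: drop; pos7(id55) recv 88: fwd; pos0(id30) recv 55: fwd
Round 2: pos4(id93) recv 75: drop; pos6(id88) recv 93: fwd; pos0(id30) recv 88: fwd; pos1(id40) recv 55: fwd
Round 3: pos7(id55) recv 93: fwd; pos1(id40) recv 88: fwd; pos2(id75) recv 55: drop
Round 4: pos0(id30) recv 93: fwd; pos2(id75) recv 88: fwd
Round 5: pos1(id40) recv 93: fwd; pos3(id43) recv 88: fwd
Round 6: pos2(id75) recv 93: fwd; pos4(id93) recv 88: drop
Round 7: pos3(id43) recv 93: fwd
Round 8: pos4(id93) recv 93: ELECTED
Message ID 75 originates at pos 2; dropped at pos 4 in round 2

Answer: 2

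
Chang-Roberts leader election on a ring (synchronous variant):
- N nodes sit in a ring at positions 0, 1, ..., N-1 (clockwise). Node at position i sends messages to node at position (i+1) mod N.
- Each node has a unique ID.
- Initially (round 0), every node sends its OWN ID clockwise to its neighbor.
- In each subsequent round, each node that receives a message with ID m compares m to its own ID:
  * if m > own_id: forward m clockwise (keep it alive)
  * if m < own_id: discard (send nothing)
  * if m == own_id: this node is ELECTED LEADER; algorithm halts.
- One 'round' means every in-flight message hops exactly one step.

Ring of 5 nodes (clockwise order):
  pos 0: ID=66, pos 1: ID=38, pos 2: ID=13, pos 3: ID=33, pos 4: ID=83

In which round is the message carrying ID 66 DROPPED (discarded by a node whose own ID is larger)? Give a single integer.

Answer: 4

Derivation:
Round 1: pos1(id38) recv 66: fwd; pos2(id13) recv 38: fwd; pos3(id33) recv 13: drop; pos4(id83) recv 33: drop; pos0(id66) recv 83: fwd
Round 2: pos2(id13) recv 66: fwd; pos3(id33) recv 38: fwd; pos1(id38) recv 83: fwd
Round 3: pos3(id33) recv 66: fwd; pos4(id83) recv 38: drop; pos2(id13) recv 83: fwd
Round 4: pos4(id83) recv 66: drop; pos3(id33) recv 83: fwd
Round 5: pos4(id83) recv 83: ELECTED
Message ID 66 originates at pos 0; dropped at pos 4 in round 4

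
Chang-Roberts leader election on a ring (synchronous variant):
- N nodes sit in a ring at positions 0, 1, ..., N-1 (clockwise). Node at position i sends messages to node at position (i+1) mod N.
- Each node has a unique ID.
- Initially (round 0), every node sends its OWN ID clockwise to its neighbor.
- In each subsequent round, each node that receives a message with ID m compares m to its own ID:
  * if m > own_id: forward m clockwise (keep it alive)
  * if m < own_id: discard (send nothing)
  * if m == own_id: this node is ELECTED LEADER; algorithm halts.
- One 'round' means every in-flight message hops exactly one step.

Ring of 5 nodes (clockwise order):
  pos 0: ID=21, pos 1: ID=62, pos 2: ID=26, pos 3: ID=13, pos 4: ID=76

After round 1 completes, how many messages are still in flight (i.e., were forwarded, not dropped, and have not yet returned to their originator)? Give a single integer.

Round 1: pos1(id62) recv 21: drop; pos2(id26) recv 62: fwd; pos3(id13) recv 26: fwd; pos4(id76) recv 13: drop; pos0(id21) recv 76: fwd
After round 1: 3 messages still in flight

Answer: 3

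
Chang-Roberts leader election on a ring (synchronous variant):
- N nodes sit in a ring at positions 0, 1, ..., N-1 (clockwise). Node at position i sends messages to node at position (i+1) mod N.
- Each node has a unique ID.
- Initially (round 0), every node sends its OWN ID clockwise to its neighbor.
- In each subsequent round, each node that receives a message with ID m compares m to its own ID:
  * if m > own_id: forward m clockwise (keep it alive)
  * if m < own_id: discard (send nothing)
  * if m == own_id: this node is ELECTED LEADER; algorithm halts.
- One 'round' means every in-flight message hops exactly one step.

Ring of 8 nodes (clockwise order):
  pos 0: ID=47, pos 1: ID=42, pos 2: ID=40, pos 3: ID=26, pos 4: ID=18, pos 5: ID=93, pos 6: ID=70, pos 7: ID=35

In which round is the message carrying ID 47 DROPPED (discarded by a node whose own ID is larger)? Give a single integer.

Round 1: pos1(id42) recv 47: fwd; pos2(id40) recv 42: fwd; pos3(id26) recv 40: fwd; pos4(id18) recv 26: fwd; pos5(id93) recv 18: drop; pos6(id70) recv 93: fwd; pos7(id35) recv 70: fwd; pos0(id47) recv 35: drop
Round 2: pos2(id40) recv 47: fwd; pos3(id26) recv 42: fwd; pos4(id18) recv 40: fwd; pos5(id93) recv 26: drop; pos7(id35) recv 93: fwd; pos0(id47) recv 70: fwd
Round 3: pos3(id26) recv 47: fwd; pos4(id18) recv 42: fwd; pos5(id93) recv 40: drop; pos0(id47) recv 93: fwd; pos1(id42) recv 70: fwd
Round 4: pos4(id18) recv 47: fwd; pos5(id93) recv 42: drop; pos1(id42) recv 93: fwd; pos2(id40) recv 70: fwd
Round 5: pos5(id93) recv 47: drop; pos2(id40) recv 93: fwd; pos3(id26) recv 70: fwd
Round 6: pos3(id26) recv 93: fwd; pos4(id18) recv 70: fwd
Round 7: pos4(id18) recv 93: fwd; pos5(id93) recv 70: drop
Round 8: pos5(id93) recv 93: ELECTED
Message ID 47 originates at pos 0; dropped at pos 5 in round 5

Answer: 5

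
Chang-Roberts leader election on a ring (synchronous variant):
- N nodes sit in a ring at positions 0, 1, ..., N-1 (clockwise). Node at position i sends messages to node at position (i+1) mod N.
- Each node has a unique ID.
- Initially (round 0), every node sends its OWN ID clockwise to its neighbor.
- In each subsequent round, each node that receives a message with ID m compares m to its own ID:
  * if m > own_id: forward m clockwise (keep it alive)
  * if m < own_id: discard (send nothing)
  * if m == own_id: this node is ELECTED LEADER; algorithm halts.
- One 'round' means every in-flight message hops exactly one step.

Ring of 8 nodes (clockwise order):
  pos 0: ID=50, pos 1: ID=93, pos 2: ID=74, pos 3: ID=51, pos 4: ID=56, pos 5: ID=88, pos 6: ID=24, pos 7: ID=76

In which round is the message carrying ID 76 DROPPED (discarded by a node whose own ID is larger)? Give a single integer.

Answer: 2

Derivation:
Round 1: pos1(id93) recv 50: drop; pos2(id74) recv 93: fwd; pos3(id51) recv 74: fwd; pos4(id56) recv 51: drop; pos5(id88) recv 56: drop; pos6(id24) recv 88: fwd; pos7(id76) recv 24: drop; pos0(id50) recv 76: fwd
Round 2: pos3(id51) recv 93: fwd; pos4(id56) recv 74: fwd; pos7(id76) recv 88: fwd; pos1(id93) recv 76: drop
Round 3: pos4(id56) recv 93: fwd; pos5(id88) recv 74: drop; pos0(id50) recv 88: fwd
Round 4: pos5(id88) recv 93: fwd; pos1(id93) recv 88: drop
Round 5: pos6(id24) recv 93: fwd
Round 6: pos7(id76) recv 93: fwd
Round 7: pos0(id50) recv 93: fwd
Round 8: pos1(id93) recv 93: ELECTED
Message ID 76 originates at pos 7; dropped at pos 1 in round 2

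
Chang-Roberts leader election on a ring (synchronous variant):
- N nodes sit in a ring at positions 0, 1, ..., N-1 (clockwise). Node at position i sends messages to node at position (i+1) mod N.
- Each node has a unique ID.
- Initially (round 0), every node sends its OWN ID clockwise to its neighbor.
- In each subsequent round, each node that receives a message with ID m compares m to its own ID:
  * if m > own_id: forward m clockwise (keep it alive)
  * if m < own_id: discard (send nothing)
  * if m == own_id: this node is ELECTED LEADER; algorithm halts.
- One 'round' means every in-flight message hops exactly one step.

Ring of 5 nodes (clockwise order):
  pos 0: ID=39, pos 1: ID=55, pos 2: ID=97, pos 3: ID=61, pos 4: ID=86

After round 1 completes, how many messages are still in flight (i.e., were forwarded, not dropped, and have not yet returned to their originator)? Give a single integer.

Answer: 2

Derivation:
Round 1: pos1(id55) recv 39: drop; pos2(id97) recv 55: drop; pos3(id61) recv 97: fwd; pos4(id86) recv 61: drop; pos0(id39) recv 86: fwd
After round 1: 2 messages still in flight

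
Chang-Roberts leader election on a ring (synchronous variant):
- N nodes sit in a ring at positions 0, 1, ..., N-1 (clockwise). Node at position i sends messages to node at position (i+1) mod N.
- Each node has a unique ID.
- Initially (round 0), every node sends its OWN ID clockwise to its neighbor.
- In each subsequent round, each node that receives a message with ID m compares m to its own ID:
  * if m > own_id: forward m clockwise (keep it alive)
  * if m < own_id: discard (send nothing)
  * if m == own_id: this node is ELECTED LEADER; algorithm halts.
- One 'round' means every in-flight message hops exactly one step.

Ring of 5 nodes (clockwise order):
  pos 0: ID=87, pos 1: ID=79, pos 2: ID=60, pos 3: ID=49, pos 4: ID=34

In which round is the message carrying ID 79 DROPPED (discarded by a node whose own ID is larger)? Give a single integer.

Round 1: pos1(id79) recv 87: fwd; pos2(id60) recv 79: fwd; pos3(id49) recv 60: fwd; pos4(id34) recv 49: fwd; pos0(id87) recv 34: drop
Round 2: pos2(id60) recv 87: fwd; pos3(id49) recv 79: fwd; pos4(id34) recv 60: fwd; pos0(id87) recv 49: drop
Round 3: pos3(id49) recv 87: fwd; pos4(id34) recv 79: fwd; pos0(id87) recv 60: drop
Round 4: pos4(id34) recv 87: fwd; pos0(id87) recv 79: drop
Round 5: pos0(id87) recv 87: ELECTED
Message ID 79 originates at pos 1; dropped at pos 0 in round 4

Answer: 4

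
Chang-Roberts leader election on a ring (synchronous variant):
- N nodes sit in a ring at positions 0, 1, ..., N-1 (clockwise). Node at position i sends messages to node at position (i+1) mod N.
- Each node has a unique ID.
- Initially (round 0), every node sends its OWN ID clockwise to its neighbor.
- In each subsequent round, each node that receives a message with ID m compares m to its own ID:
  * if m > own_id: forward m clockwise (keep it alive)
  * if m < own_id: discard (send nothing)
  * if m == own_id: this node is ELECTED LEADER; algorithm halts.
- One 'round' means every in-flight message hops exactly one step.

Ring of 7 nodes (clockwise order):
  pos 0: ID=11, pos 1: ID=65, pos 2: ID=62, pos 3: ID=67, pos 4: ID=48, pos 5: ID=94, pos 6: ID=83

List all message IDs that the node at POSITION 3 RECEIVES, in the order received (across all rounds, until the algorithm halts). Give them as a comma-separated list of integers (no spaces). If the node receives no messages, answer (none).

Round 1: pos1(id65) recv 11: drop; pos2(id62) recv 65: fwd; pos3(id67) recv 62: drop; pos4(id48) recv 67: fwd; pos5(id94) recv 48: drop; pos6(id83) recv 94: fwd; pos0(id11) recv 83: fwd
Round 2: pos3(id67) recv 65: drop; pos5(id94) recv 67: drop; pos0(id11) recv 94: fwd; pos1(id65) recv 83: fwd
Round 3: pos1(id65) recv 94: fwd; pos2(id62) recv 83: fwd
Round 4: pos2(id62) recv 94: fwd; pos3(id67) recv 83: fwd
Round 5: pos3(id67) recv 94: fwd; pos4(id48) recv 83: fwd
Round 6: pos4(id48) recv 94: fwd; pos5(id94) recv 83: drop
Round 7: pos5(id94) recv 94: ELECTED

Answer: 62,65,83,94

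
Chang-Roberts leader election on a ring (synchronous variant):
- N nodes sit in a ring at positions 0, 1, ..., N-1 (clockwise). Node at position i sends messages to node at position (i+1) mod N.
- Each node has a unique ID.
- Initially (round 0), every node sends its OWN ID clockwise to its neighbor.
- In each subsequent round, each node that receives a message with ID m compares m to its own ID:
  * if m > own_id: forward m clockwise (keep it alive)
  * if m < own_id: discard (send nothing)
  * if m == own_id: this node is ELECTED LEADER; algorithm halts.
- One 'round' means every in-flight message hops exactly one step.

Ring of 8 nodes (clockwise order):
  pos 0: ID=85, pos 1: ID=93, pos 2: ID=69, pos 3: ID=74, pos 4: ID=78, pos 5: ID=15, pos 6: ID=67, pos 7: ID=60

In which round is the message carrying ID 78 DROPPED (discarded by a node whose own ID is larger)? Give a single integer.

Answer: 4

Derivation:
Round 1: pos1(id93) recv 85: drop; pos2(id69) recv 93: fwd; pos3(id74) recv 69: drop; pos4(id78) recv 74: drop; pos5(id15) recv 78: fwd; pos6(id67) recv 15: drop; pos7(id60) recv 67: fwd; pos0(id85) recv 60: drop
Round 2: pos3(id74) recv 93: fwd; pos6(id67) recv 78: fwd; pos0(id85) recv 67: drop
Round 3: pos4(id78) recv 93: fwd; pos7(id60) recv 78: fwd
Round 4: pos5(id15) recv 93: fwd; pos0(id85) recv 78: drop
Round 5: pos6(id67) recv 93: fwd
Round 6: pos7(id60) recv 93: fwd
Round 7: pos0(id85) recv 93: fwd
Round 8: pos1(id93) recv 93: ELECTED
Message ID 78 originates at pos 4; dropped at pos 0 in round 4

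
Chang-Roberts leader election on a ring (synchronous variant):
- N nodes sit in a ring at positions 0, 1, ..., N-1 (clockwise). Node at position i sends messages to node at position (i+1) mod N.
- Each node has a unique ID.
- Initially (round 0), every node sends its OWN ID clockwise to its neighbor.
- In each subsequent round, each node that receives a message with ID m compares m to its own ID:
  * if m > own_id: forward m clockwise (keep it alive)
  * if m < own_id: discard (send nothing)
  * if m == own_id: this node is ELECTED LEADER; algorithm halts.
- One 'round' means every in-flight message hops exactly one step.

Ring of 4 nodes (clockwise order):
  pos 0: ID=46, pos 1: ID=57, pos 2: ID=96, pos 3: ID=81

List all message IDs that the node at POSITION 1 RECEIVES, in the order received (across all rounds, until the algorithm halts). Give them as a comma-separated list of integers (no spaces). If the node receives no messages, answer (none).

Answer: 46,81,96

Derivation:
Round 1: pos1(id57) recv 46: drop; pos2(id96) recv 57: drop; pos3(id81) recv 96: fwd; pos0(id46) recv 81: fwd
Round 2: pos0(id46) recv 96: fwd; pos1(id57) recv 81: fwd
Round 3: pos1(id57) recv 96: fwd; pos2(id96) recv 81: drop
Round 4: pos2(id96) recv 96: ELECTED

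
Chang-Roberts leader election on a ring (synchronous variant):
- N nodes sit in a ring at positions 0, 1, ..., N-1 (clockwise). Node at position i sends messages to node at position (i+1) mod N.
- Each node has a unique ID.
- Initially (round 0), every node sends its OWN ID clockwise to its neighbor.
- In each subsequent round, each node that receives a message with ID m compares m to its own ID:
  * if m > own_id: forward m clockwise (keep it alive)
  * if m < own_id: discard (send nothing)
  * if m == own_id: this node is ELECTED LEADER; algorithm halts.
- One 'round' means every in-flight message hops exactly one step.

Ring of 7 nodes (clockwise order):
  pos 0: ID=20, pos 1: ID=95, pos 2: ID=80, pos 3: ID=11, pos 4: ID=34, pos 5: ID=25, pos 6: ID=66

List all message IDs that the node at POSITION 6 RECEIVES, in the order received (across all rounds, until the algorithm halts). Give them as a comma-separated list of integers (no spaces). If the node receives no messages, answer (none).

Answer: 25,34,80,95

Derivation:
Round 1: pos1(id95) recv 20: drop; pos2(id80) recv 95: fwd; pos3(id11) recv 80: fwd; pos4(id34) recv 11: drop; pos5(id25) recv 34: fwd; pos6(id66) recv 25: drop; pos0(id20) recv 66: fwd
Round 2: pos3(id11) recv 95: fwd; pos4(id34) recv 80: fwd; pos6(id66) recv 34: drop; pos1(id95) recv 66: drop
Round 3: pos4(id34) recv 95: fwd; pos5(id25) recv 80: fwd
Round 4: pos5(id25) recv 95: fwd; pos6(id66) recv 80: fwd
Round 5: pos6(id66) recv 95: fwd; pos0(id20) recv 80: fwd
Round 6: pos0(id20) recv 95: fwd; pos1(id95) recv 80: drop
Round 7: pos1(id95) recv 95: ELECTED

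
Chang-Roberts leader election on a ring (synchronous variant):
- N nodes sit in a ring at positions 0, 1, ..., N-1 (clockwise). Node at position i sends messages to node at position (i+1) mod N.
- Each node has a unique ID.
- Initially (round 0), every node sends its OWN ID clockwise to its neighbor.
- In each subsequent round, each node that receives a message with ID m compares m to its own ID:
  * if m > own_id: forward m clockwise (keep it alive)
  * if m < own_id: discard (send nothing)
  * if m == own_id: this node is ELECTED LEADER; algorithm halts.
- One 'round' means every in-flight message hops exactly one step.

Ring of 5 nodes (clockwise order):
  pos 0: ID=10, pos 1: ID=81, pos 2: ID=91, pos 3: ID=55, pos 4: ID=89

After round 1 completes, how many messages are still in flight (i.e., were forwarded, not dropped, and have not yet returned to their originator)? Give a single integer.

Round 1: pos1(id81) recv 10: drop; pos2(id91) recv 81: drop; pos3(id55) recv 91: fwd; pos4(id89) recv 55: drop; pos0(id10) recv 89: fwd
After round 1: 2 messages still in flight

Answer: 2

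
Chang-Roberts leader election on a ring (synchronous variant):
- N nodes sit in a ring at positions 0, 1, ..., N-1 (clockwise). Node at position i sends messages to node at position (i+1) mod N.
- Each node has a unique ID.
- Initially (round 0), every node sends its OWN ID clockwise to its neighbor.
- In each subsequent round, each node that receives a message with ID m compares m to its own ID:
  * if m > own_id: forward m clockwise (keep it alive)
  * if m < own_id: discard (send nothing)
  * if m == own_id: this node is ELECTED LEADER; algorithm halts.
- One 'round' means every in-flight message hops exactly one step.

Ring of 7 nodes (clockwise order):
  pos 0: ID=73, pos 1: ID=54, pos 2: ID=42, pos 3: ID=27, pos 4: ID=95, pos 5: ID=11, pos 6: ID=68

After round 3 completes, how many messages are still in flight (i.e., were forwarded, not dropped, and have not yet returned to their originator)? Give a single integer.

Round 1: pos1(id54) recv 73: fwd; pos2(id42) recv 54: fwd; pos3(id27) recv 42: fwd; pos4(id95) recv 27: drop; pos5(id11) recv 95: fwd; pos6(id68) recv 11: drop; pos0(id73) recv 68: drop
Round 2: pos2(id42) recv 73: fwd; pos3(id27) recv 54: fwd; pos4(id95) recv 42: drop; pos6(id68) recv 95: fwd
Round 3: pos3(id27) recv 73: fwd; pos4(id95) recv 54: drop; pos0(id73) recv 95: fwd
After round 3: 2 messages still in flight

Answer: 2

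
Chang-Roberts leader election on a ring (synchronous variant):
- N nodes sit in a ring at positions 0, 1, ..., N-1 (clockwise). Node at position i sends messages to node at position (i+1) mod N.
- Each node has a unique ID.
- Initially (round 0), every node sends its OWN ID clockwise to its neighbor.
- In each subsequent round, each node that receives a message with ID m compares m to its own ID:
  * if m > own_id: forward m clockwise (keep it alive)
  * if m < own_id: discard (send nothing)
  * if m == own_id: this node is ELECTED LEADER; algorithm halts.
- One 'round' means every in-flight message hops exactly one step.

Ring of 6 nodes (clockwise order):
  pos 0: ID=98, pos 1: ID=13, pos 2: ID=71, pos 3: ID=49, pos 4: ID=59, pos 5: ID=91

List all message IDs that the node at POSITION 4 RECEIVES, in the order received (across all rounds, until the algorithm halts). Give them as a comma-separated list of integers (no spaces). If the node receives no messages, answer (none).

Round 1: pos1(id13) recv 98: fwd; pos2(id71) recv 13: drop; pos3(id49) recv 71: fwd; pos4(id59) recv 49: drop; pos5(id91) recv 59: drop; pos0(id98) recv 91: drop
Round 2: pos2(id71) recv 98: fwd; pos4(id59) recv 71: fwd
Round 3: pos3(id49) recv 98: fwd; pos5(id91) recv 71: drop
Round 4: pos4(id59) recv 98: fwd
Round 5: pos5(id91) recv 98: fwd
Round 6: pos0(id98) recv 98: ELECTED

Answer: 49,71,98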